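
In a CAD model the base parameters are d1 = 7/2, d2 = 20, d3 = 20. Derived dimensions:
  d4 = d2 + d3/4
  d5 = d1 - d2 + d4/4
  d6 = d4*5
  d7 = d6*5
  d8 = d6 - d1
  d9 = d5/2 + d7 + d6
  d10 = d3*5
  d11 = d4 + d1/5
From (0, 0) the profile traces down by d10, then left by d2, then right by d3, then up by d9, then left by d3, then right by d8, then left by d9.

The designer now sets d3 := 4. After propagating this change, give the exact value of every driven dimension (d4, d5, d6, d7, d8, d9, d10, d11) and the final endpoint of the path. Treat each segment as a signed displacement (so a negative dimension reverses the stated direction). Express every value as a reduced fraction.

d4 = 21
d5 = -45/4
d6 = 105
d7 = 525
d8 = 203/2
d9 = 4995/8
d10 = 20
d11 = 217/10
endpoint = (-4343/8, 4835/8)

Apply edit: d3 := 4
  d4 = d2 + d3/4 = 21
  d5 = d1 - d2 + d4/4 = -45/4
  d6 = d4*5 = 105
  d7 = d6*5 = 525
  d8 = d6 - d1 = 203/2
  d9 = d5/2 + d7 + d6 = 4995/8
  d10 = d3*5 = 20
  d11 = d4 + d1/5 = 217/10
Walk from origin (0, 0):
  seg 1: down by d10 = 20 → (0, -20)
  seg 2: left by d2 = 20 → (-20, -20)
  seg 3: right by d3 = 4 → (-16, -20)
  seg 4: up by d9 = 4995/8 → (-16, 4835/8)
  seg 5: left by d3 = 4 → (-20, 4835/8)
  seg 6: right by d8 = 203/2 → (163/2, 4835/8)
  seg 7: left by d9 = 4995/8 → (-4343/8, 4835/8)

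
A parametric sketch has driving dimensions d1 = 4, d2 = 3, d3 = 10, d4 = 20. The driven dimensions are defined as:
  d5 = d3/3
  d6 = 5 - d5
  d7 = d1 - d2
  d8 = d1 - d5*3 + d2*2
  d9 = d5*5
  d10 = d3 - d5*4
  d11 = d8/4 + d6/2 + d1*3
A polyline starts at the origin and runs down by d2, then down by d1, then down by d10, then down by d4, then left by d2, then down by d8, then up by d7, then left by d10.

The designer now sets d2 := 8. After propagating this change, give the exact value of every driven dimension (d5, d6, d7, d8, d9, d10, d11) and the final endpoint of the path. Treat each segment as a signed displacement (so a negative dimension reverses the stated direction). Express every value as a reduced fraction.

Apply edit: d2 := 8
  d5 = d3/3 = 10/3
  d6 = 5 - d5 = 5/3
  d7 = d1 - d2 = -4
  d8 = d1 - d5*3 + d2*2 = 10
  d9 = d5*5 = 50/3
  d10 = d3 - d5*4 = -10/3
  d11 = d8/4 + d6/2 + d1*3 = 46/3
Walk from origin (0, 0):
  seg 1: down by d2 = 8 → (0, -8)
  seg 2: down by d1 = 4 → (0, -12)
  seg 3: down by d10 = -10/3 → (0, -26/3)
  seg 4: down by d4 = 20 → (0, -86/3)
  seg 5: left by d2 = 8 → (-8, -86/3)
  seg 6: down by d8 = 10 → (-8, -116/3)
  seg 7: up by d7 = -4 → (-8, -128/3)
  seg 8: left by d10 = -10/3 → (-14/3, -128/3)

d5 = 10/3
d6 = 5/3
d7 = -4
d8 = 10
d9 = 50/3
d10 = -10/3
d11 = 46/3
endpoint = (-14/3, -128/3)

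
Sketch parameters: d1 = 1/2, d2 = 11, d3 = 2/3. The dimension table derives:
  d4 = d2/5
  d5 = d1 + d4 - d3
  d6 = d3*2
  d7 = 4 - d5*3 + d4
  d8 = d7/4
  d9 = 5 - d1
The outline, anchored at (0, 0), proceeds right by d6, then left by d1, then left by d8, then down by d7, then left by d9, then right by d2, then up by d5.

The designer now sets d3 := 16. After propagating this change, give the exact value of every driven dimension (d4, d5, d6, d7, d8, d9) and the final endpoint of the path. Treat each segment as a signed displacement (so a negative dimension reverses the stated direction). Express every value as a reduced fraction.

d4 = 11/5
d5 = -133/10
d6 = 32
d7 = 461/10
d8 = 461/40
d9 = 9/2
endpoint = (1059/40, -297/5)

Apply edit: d3 := 16
  d4 = d2/5 = 11/5
  d5 = d1 + d4 - d3 = -133/10
  d6 = d3*2 = 32
  d7 = 4 - d5*3 + d4 = 461/10
  d8 = d7/4 = 461/40
  d9 = 5 - d1 = 9/2
Walk from origin (0, 0):
  seg 1: right by d6 = 32 → (32, 0)
  seg 2: left by d1 = 1/2 → (63/2, 0)
  seg 3: left by d8 = 461/40 → (799/40, 0)
  seg 4: down by d7 = 461/10 → (799/40, -461/10)
  seg 5: left by d9 = 9/2 → (619/40, -461/10)
  seg 6: right by d2 = 11 → (1059/40, -461/10)
  seg 7: up by d5 = -133/10 → (1059/40, -297/5)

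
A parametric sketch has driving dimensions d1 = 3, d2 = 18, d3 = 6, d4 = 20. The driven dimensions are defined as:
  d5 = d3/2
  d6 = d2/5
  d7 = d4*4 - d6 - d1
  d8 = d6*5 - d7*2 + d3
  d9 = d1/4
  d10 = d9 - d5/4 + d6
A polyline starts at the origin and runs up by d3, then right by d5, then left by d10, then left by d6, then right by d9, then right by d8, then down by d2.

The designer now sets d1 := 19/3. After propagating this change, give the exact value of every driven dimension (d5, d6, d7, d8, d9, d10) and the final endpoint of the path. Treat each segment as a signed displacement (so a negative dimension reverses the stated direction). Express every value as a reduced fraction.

Apply edit: d1 := 19/3
  d5 = d3/2 = 3
  d6 = d2/5 = 18/5
  d7 = d4*4 - d6 - d1 = 1051/15
  d8 = d6*5 - d7*2 + d3 = -1742/15
  d9 = d1/4 = 19/12
  d10 = d9 - d5/4 + d6 = 133/30
Walk from origin (0, 0):
  seg 1: up by d3 = 6 → (0, 6)
  seg 2: right by d5 = 3 → (3, 6)
  seg 3: left by d10 = 133/30 → (-43/30, 6)
  seg 4: left by d6 = 18/5 → (-151/30, 6)
  seg 5: right by d9 = 19/12 → (-69/20, 6)
  seg 6: right by d8 = -1742/15 → (-1435/12, 6)
  seg 7: down by d2 = 18 → (-1435/12, -12)

d5 = 3
d6 = 18/5
d7 = 1051/15
d8 = -1742/15
d9 = 19/12
d10 = 133/30
endpoint = (-1435/12, -12)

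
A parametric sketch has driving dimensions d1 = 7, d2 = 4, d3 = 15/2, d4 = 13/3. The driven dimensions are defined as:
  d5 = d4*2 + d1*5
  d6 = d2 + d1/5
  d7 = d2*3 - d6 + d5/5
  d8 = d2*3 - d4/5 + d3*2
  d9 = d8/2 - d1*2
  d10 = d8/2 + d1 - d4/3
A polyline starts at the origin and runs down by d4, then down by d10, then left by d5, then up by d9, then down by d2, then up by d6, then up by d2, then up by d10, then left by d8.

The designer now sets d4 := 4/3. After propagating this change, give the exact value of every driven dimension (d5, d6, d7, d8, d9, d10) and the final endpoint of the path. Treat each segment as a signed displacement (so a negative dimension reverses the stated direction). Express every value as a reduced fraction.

d5 = 113/3
d6 = 27/5
d7 = 212/15
d8 = 401/15
d9 = -19/30
d10 = 1793/90
endpoint = (-322/5, 103/30)

Apply edit: d4 := 4/3
  d5 = d4*2 + d1*5 = 113/3
  d6 = d2 + d1/5 = 27/5
  d7 = d2*3 - d6 + d5/5 = 212/15
  d8 = d2*3 - d4/5 + d3*2 = 401/15
  d9 = d8/2 - d1*2 = -19/30
  d10 = d8/2 + d1 - d4/3 = 1793/90
Walk from origin (0, 0):
  seg 1: down by d4 = 4/3 → (0, -4/3)
  seg 2: down by d10 = 1793/90 → (0, -1913/90)
  seg 3: left by d5 = 113/3 → (-113/3, -1913/90)
  seg 4: up by d9 = -19/30 → (-113/3, -197/9)
  seg 5: down by d2 = 4 → (-113/3, -233/9)
  seg 6: up by d6 = 27/5 → (-113/3, -922/45)
  seg 7: up by d2 = 4 → (-113/3, -742/45)
  seg 8: up by d10 = 1793/90 → (-113/3, 103/30)
  seg 9: left by d8 = 401/15 → (-322/5, 103/30)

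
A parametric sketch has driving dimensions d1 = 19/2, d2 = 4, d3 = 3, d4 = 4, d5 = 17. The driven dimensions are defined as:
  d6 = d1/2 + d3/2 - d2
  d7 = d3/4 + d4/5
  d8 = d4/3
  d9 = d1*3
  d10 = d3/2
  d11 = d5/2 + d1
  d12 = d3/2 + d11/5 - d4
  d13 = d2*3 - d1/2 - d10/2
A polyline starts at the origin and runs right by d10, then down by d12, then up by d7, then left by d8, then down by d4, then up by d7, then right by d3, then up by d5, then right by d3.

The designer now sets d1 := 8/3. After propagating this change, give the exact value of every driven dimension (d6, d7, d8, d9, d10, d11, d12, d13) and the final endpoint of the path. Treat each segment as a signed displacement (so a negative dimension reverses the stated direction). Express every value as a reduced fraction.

Apply edit: d1 := 8/3
  d6 = d1/2 + d3/2 - d2 = -7/6
  d7 = d3/4 + d4/5 = 31/20
  d8 = d4/3 = 4/3
  d9 = d1*3 = 8
  d10 = d3/2 = 3/2
  d11 = d5/2 + d1 = 67/6
  d12 = d3/2 + d11/5 - d4 = -4/15
  d13 = d2*3 - d1/2 - d10/2 = 119/12
Walk from origin (0, 0):
  seg 1: right by d10 = 3/2 → (3/2, 0)
  seg 2: down by d12 = -4/15 → (3/2, 4/15)
  seg 3: up by d7 = 31/20 → (3/2, 109/60)
  seg 4: left by d8 = 4/3 → (1/6, 109/60)
  seg 5: down by d4 = 4 → (1/6, -131/60)
  seg 6: up by d7 = 31/20 → (1/6, -19/30)
  seg 7: right by d3 = 3 → (19/6, -19/30)
  seg 8: up by d5 = 17 → (19/6, 491/30)
  seg 9: right by d3 = 3 → (37/6, 491/30)

d6 = -7/6
d7 = 31/20
d8 = 4/3
d9 = 8
d10 = 3/2
d11 = 67/6
d12 = -4/15
d13 = 119/12
endpoint = (37/6, 491/30)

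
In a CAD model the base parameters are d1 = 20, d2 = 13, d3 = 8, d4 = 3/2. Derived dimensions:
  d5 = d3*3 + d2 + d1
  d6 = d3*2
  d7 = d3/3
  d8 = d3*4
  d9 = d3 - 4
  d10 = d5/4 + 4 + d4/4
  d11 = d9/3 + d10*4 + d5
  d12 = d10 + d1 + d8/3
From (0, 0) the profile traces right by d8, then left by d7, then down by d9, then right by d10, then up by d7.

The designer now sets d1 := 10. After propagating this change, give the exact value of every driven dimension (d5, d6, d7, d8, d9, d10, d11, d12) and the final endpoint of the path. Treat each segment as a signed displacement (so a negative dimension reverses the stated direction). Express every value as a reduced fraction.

Apply edit: d1 := 10
  d5 = d3*3 + d2 + d1 = 47
  d6 = d3*2 = 16
  d7 = d3/3 = 8/3
  d8 = d3*4 = 32
  d9 = d3 - 4 = 4
  d10 = d5/4 + 4 + d4/4 = 129/8
  d11 = d9/3 + d10*4 + d5 = 677/6
  d12 = d10 + d1 + d8/3 = 883/24
Walk from origin (0, 0):
  seg 1: right by d8 = 32 → (32, 0)
  seg 2: left by d7 = 8/3 → (88/3, 0)
  seg 3: down by d9 = 4 → (88/3, -4)
  seg 4: right by d10 = 129/8 → (1091/24, -4)
  seg 5: up by d7 = 8/3 → (1091/24, -4/3)

d5 = 47
d6 = 16
d7 = 8/3
d8 = 32
d9 = 4
d10 = 129/8
d11 = 677/6
d12 = 883/24
endpoint = (1091/24, -4/3)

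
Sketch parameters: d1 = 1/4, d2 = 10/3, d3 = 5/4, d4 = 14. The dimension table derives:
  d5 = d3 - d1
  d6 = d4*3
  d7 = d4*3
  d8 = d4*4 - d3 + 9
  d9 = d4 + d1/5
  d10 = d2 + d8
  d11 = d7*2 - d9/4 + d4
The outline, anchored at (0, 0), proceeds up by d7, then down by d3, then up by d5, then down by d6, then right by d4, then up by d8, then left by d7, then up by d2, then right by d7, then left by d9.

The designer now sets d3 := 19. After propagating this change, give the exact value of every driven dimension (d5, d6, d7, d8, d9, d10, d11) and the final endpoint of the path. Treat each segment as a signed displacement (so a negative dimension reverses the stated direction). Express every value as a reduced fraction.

Apply edit: d3 := 19
  d5 = d3 - d1 = 75/4
  d6 = d4*3 = 42
  d7 = d4*3 = 42
  d8 = d4*4 - d3 + 9 = 46
  d9 = d4 + d1/5 = 281/20
  d10 = d2 + d8 = 148/3
  d11 = d7*2 - d9/4 + d4 = 7559/80
Walk from origin (0, 0):
  seg 1: up by d7 = 42 → (0, 42)
  seg 2: down by d3 = 19 → (0, 23)
  seg 3: up by d5 = 75/4 → (0, 167/4)
  seg 4: down by d6 = 42 → (0, -1/4)
  seg 5: right by d4 = 14 → (14, -1/4)
  seg 6: up by d8 = 46 → (14, 183/4)
  seg 7: left by d7 = 42 → (-28, 183/4)
  seg 8: up by d2 = 10/3 → (-28, 589/12)
  seg 9: right by d7 = 42 → (14, 589/12)
  seg 10: left by d9 = 281/20 → (-1/20, 589/12)

d5 = 75/4
d6 = 42
d7 = 42
d8 = 46
d9 = 281/20
d10 = 148/3
d11 = 7559/80
endpoint = (-1/20, 589/12)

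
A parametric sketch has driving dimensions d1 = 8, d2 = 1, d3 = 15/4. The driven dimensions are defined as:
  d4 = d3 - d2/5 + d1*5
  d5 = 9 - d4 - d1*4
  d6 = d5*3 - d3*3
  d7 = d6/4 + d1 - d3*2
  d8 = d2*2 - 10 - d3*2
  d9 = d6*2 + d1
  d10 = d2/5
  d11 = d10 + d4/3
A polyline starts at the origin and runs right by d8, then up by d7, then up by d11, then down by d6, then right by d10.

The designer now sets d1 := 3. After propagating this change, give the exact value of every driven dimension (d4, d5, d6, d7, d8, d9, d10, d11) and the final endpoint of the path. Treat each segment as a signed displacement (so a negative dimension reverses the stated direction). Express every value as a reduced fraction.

Apply edit: d1 := 3
  d4 = d3 - d2/5 + d1*5 = 371/20
  d5 = 9 - d4 - d1*4 = -431/20
  d6 = d5*3 - d3*3 = -759/10
  d7 = d6/4 + d1 - d3*2 = -939/40
  d8 = d2*2 - 10 - d3*2 = -31/2
  d9 = d6*2 + d1 = -744/5
  d10 = d2/5 = 1/5
  d11 = d10 + d4/3 = 383/60
Walk from origin (0, 0):
  seg 1: right by d8 = -31/2 → (-31/2, 0)
  seg 2: up by d7 = -939/40 → (-31/2, -939/40)
  seg 3: up by d11 = 383/60 → (-31/2, -2051/120)
  seg 4: down by d6 = -759/10 → (-31/2, 7057/120)
  seg 5: right by d10 = 1/5 → (-153/10, 7057/120)

d4 = 371/20
d5 = -431/20
d6 = -759/10
d7 = -939/40
d8 = -31/2
d9 = -744/5
d10 = 1/5
d11 = 383/60
endpoint = (-153/10, 7057/120)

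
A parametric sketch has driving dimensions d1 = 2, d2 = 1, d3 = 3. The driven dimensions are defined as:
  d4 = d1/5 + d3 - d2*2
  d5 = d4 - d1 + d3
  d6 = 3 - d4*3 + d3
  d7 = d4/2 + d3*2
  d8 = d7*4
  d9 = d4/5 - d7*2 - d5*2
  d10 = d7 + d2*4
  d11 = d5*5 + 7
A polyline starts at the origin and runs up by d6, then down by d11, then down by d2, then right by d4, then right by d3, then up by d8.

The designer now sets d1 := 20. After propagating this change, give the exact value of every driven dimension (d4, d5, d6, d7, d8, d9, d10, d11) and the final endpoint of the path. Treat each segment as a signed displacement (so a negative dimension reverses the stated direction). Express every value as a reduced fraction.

d4 = 5
d5 = -12
d6 = -9
d7 = 17/2
d8 = 34
d9 = 8
d10 = 25/2
d11 = -53
endpoint = (8, 77)

Apply edit: d1 := 20
  d4 = d1/5 + d3 - d2*2 = 5
  d5 = d4 - d1 + d3 = -12
  d6 = 3 - d4*3 + d3 = -9
  d7 = d4/2 + d3*2 = 17/2
  d8 = d7*4 = 34
  d9 = d4/5 - d7*2 - d5*2 = 8
  d10 = d7 + d2*4 = 25/2
  d11 = d5*5 + 7 = -53
Walk from origin (0, 0):
  seg 1: up by d6 = -9 → (0, -9)
  seg 2: down by d11 = -53 → (0, 44)
  seg 3: down by d2 = 1 → (0, 43)
  seg 4: right by d4 = 5 → (5, 43)
  seg 5: right by d3 = 3 → (8, 43)
  seg 6: up by d8 = 34 → (8, 77)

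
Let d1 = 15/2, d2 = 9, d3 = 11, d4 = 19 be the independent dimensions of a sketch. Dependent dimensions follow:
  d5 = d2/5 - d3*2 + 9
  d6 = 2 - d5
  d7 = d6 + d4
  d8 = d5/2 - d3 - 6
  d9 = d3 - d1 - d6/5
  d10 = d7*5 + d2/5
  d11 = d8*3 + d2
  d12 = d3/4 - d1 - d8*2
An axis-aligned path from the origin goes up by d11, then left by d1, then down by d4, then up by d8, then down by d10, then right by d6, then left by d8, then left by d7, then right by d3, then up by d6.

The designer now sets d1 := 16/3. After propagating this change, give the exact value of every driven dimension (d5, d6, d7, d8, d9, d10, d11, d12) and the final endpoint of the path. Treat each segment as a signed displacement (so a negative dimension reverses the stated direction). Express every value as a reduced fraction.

d5 = -56/5
d6 = 66/5
d7 = 161/5
d8 = -113/5
d9 = 227/75
d10 = 814/5
d11 = -294/5
d12 = 2557/60
endpoint = (139/15, -250)

Apply edit: d1 := 16/3
  d5 = d2/5 - d3*2 + 9 = -56/5
  d6 = 2 - d5 = 66/5
  d7 = d6 + d4 = 161/5
  d8 = d5/2 - d3 - 6 = -113/5
  d9 = d3 - d1 - d6/5 = 227/75
  d10 = d7*5 + d2/5 = 814/5
  d11 = d8*3 + d2 = -294/5
  d12 = d3/4 - d1 - d8*2 = 2557/60
Walk from origin (0, 0):
  seg 1: up by d11 = -294/5 → (0, -294/5)
  seg 2: left by d1 = 16/3 → (-16/3, -294/5)
  seg 3: down by d4 = 19 → (-16/3, -389/5)
  seg 4: up by d8 = -113/5 → (-16/3, -502/5)
  seg 5: down by d10 = 814/5 → (-16/3, -1316/5)
  seg 6: right by d6 = 66/5 → (118/15, -1316/5)
  seg 7: left by d8 = -113/5 → (457/15, -1316/5)
  seg 8: left by d7 = 161/5 → (-26/15, -1316/5)
  seg 9: right by d3 = 11 → (139/15, -1316/5)
  seg 10: up by d6 = 66/5 → (139/15, -250)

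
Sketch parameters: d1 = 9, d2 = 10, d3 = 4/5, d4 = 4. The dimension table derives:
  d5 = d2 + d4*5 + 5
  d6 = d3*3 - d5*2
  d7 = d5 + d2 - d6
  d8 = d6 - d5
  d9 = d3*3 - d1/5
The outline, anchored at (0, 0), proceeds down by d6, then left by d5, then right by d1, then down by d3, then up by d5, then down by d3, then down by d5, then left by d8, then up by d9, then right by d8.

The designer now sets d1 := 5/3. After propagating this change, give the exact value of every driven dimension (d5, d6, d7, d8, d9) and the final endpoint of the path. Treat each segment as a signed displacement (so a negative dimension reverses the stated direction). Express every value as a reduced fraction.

Apply edit: d1 := 5/3
  d5 = d2 + d4*5 + 5 = 35
  d6 = d3*3 - d5*2 = -338/5
  d7 = d5 + d2 - d6 = 563/5
  d8 = d6 - d5 = -513/5
  d9 = d3*3 - d1/5 = 31/15
Walk from origin (0, 0):
  seg 1: down by d6 = -338/5 → (0, 338/5)
  seg 2: left by d5 = 35 → (-35, 338/5)
  seg 3: right by d1 = 5/3 → (-100/3, 338/5)
  seg 4: down by d3 = 4/5 → (-100/3, 334/5)
  seg 5: up by d5 = 35 → (-100/3, 509/5)
  seg 6: down by d3 = 4/5 → (-100/3, 101)
  seg 7: down by d5 = 35 → (-100/3, 66)
  seg 8: left by d8 = -513/5 → (1039/15, 66)
  seg 9: up by d9 = 31/15 → (1039/15, 1021/15)
  seg 10: right by d8 = -513/5 → (-100/3, 1021/15)

d5 = 35
d6 = -338/5
d7 = 563/5
d8 = -513/5
d9 = 31/15
endpoint = (-100/3, 1021/15)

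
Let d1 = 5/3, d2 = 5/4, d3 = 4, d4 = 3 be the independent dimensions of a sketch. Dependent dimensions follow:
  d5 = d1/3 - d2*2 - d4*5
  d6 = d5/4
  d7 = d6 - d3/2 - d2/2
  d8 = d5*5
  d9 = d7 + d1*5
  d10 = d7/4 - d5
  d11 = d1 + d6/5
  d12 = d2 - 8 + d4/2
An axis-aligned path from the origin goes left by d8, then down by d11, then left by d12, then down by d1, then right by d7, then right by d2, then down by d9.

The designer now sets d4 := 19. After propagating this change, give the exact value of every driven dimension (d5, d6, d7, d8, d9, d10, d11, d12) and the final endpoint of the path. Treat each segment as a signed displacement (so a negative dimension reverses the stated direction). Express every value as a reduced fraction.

Apply edit: d4 := 19
  d5 = d1/3 - d2*2 - d4*5 = -1745/18
  d6 = d5/4 = -1745/72
  d7 = d6 - d3/2 - d2/2 = -967/36
  d8 = d5*5 = -8725/18
  d9 = d7 + d1*5 = -667/36
  d10 = d7/4 - d5 = 4331/48
  d11 = d1 + d6/5 = -229/72
  d12 = d2 - 8 + d4/2 = 11/4
Walk from origin (0, 0):
  seg 1: left by d8 = -8725/18 → (8725/18, 0)
  seg 2: down by d11 = -229/72 → (8725/18, 229/72)
  seg 3: left by d12 = 11/4 → (17351/36, 229/72)
  seg 4: down by d1 = 5/3 → (17351/36, 109/72)
  seg 5: right by d7 = -967/36 → (4096/9, 109/72)
  seg 6: right by d2 = 5/4 → (16429/36, 109/72)
  seg 7: down by d9 = -667/36 → (16429/36, 481/24)

d5 = -1745/18
d6 = -1745/72
d7 = -967/36
d8 = -8725/18
d9 = -667/36
d10 = 4331/48
d11 = -229/72
d12 = 11/4
endpoint = (16429/36, 481/24)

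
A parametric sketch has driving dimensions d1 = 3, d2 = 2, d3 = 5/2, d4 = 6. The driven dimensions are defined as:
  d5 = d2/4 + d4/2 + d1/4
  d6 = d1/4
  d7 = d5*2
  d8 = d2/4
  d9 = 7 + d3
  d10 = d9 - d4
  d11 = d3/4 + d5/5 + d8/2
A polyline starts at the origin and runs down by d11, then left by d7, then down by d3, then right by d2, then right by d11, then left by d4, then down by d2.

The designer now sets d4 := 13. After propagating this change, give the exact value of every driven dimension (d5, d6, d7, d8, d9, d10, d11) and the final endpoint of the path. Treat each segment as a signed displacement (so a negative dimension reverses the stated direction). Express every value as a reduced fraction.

d5 = 31/4
d6 = 3/4
d7 = 31/2
d8 = 1/2
d9 = 19/2
d10 = -7/2
d11 = 97/40
endpoint = (-963/40, -277/40)

Apply edit: d4 := 13
  d5 = d2/4 + d4/2 + d1/4 = 31/4
  d6 = d1/4 = 3/4
  d7 = d5*2 = 31/2
  d8 = d2/4 = 1/2
  d9 = 7 + d3 = 19/2
  d10 = d9 - d4 = -7/2
  d11 = d3/4 + d5/5 + d8/2 = 97/40
Walk from origin (0, 0):
  seg 1: down by d11 = 97/40 → (0, -97/40)
  seg 2: left by d7 = 31/2 → (-31/2, -97/40)
  seg 3: down by d3 = 5/2 → (-31/2, -197/40)
  seg 4: right by d2 = 2 → (-27/2, -197/40)
  seg 5: right by d11 = 97/40 → (-443/40, -197/40)
  seg 6: left by d4 = 13 → (-963/40, -197/40)
  seg 7: down by d2 = 2 → (-963/40, -277/40)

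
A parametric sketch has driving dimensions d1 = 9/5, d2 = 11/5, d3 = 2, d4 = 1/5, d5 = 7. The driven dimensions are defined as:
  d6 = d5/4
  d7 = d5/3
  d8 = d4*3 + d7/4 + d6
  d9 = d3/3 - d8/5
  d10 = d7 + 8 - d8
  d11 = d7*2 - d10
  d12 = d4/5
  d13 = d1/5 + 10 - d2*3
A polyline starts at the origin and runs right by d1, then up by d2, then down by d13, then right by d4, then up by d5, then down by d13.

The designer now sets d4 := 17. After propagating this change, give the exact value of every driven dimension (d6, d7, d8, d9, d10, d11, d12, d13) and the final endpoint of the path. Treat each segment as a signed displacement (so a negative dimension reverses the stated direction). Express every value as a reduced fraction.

d6 = 7/4
d7 = 7/3
d8 = 160/3
d9 = -10
d10 = -43
d11 = 143/3
d12 = 17/5
d13 = 94/25
endpoint = (94/5, 42/25)

Apply edit: d4 := 17
  d6 = d5/4 = 7/4
  d7 = d5/3 = 7/3
  d8 = d4*3 + d7/4 + d6 = 160/3
  d9 = d3/3 - d8/5 = -10
  d10 = d7 + 8 - d8 = -43
  d11 = d7*2 - d10 = 143/3
  d12 = d4/5 = 17/5
  d13 = d1/5 + 10 - d2*3 = 94/25
Walk from origin (0, 0):
  seg 1: right by d1 = 9/5 → (9/5, 0)
  seg 2: up by d2 = 11/5 → (9/5, 11/5)
  seg 3: down by d13 = 94/25 → (9/5, -39/25)
  seg 4: right by d4 = 17 → (94/5, -39/25)
  seg 5: up by d5 = 7 → (94/5, 136/25)
  seg 6: down by d13 = 94/25 → (94/5, 42/25)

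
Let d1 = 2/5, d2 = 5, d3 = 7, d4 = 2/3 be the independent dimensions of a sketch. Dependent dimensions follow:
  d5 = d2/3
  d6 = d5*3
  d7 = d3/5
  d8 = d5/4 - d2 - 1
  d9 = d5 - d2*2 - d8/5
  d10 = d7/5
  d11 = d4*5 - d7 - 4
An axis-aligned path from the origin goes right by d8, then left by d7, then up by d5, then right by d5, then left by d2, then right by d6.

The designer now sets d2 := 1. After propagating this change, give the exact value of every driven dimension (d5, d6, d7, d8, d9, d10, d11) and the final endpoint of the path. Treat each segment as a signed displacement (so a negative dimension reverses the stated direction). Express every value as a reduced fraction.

Apply edit: d2 := 1
  d5 = d2/3 = 1/3
  d6 = d5*3 = 1
  d7 = d3/5 = 7/5
  d8 = d5/4 - d2 - 1 = -23/12
  d9 = d5 - d2*2 - d8/5 = -77/60
  d10 = d7/5 = 7/25
  d11 = d4*5 - d7 - 4 = -31/15
Walk from origin (0, 0):
  seg 1: right by d8 = -23/12 → (-23/12, 0)
  seg 2: left by d7 = 7/5 → (-199/60, 0)
  seg 3: up by d5 = 1/3 → (-199/60, 1/3)
  seg 4: right by d5 = 1/3 → (-179/60, 1/3)
  seg 5: left by d2 = 1 → (-239/60, 1/3)
  seg 6: right by d6 = 1 → (-179/60, 1/3)

d5 = 1/3
d6 = 1
d7 = 7/5
d8 = -23/12
d9 = -77/60
d10 = 7/25
d11 = -31/15
endpoint = (-179/60, 1/3)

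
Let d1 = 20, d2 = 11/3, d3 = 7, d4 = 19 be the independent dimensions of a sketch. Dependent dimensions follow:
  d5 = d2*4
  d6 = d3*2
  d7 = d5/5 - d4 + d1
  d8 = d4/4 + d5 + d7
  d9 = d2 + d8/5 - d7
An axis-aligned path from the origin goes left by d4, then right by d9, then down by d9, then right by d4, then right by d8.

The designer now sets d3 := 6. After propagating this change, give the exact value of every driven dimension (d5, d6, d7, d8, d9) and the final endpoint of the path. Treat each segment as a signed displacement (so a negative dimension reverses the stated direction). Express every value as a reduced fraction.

d5 = 44/3
d6 = 12
d7 = 59/15
d8 = 467/20
d9 = 1321/300
endpoint = (4163/150, -1321/300)

Apply edit: d3 := 6
  d5 = d2*4 = 44/3
  d6 = d3*2 = 12
  d7 = d5/5 - d4 + d1 = 59/15
  d8 = d4/4 + d5 + d7 = 467/20
  d9 = d2 + d8/5 - d7 = 1321/300
Walk from origin (0, 0):
  seg 1: left by d4 = 19 → (-19, 0)
  seg 2: right by d9 = 1321/300 → (-4379/300, 0)
  seg 3: down by d9 = 1321/300 → (-4379/300, -1321/300)
  seg 4: right by d4 = 19 → (1321/300, -1321/300)
  seg 5: right by d8 = 467/20 → (4163/150, -1321/300)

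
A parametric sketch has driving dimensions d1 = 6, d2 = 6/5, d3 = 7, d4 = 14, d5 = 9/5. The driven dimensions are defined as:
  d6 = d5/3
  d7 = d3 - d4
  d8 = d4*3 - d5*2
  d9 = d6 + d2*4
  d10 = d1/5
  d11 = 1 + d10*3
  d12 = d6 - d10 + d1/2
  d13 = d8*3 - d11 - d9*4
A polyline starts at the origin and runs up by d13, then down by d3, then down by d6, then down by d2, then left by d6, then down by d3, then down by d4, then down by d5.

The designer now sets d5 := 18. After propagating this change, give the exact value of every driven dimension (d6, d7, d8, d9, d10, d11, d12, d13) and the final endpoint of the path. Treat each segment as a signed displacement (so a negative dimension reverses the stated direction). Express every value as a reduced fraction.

d6 = 6
d7 = -7
d8 = 6
d9 = 54/5
d10 = 6/5
d11 = 23/5
d12 = 39/5
d13 = -149/5
endpoint = (-6, -83)

Apply edit: d5 := 18
  d6 = d5/3 = 6
  d7 = d3 - d4 = -7
  d8 = d4*3 - d5*2 = 6
  d9 = d6 + d2*4 = 54/5
  d10 = d1/5 = 6/5
  d11 = 1 + d10*3 = 23/5
  d12 = d6 - d10 + d1/2 = 39/5
  d13 = d8*3 - d11 - d9*4 = -149/5
Walk from origin (0, 0):
  seg 1: up by d13 = -149/5 → (0, -149/5)
  seg 2: down by d3 = 7 → (0, -184/5)
  seg 3: down by d6 = 6 → (0, -214/5)
  seg 4: down by d2 = 6/5 → (0, -44)
  seg 5: left by d6 = 6 → (-6, -44)
  seg 6: down by d3 = 7 → (-6, -51)
  seg 7: down by d4 = 14 → (-6, -65)
  seg 8: down by d5 = 18 → (-6, -83)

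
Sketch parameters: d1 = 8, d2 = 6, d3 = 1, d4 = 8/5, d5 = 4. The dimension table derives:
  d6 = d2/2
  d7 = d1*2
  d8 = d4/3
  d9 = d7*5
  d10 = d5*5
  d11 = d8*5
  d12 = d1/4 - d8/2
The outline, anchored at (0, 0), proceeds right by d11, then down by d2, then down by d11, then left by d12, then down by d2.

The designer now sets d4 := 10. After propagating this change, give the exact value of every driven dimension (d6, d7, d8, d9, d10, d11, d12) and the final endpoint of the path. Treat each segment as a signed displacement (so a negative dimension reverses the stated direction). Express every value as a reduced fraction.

d6 = 3
d7 = 16
d8 = 10/3
d9 = 80
d10 = 20
d11 = 50/3
d12 = 1/3
endpoint = (49/3, -86/3)

Apply edit: d4 := 10
  d6 = d2/2 = 3
  d7 = d1*2 = 16
  d8 = d4/3 = 10/3
  d9 = d7*5 = 80
  d10 = d5*5 = 20
  d11 = d8*5 = 50/3
  d12 = d1/4 - d8/2 = 1/3
Walk from origin (0, 0):
  seg 1: right by d11 = 50/3 → (50/3, 0)
  seg 2: down by d2 = 6 → (50/3, -6)
  seg 3: down by d11 = 50/3 → (50/3, -68/3)
  seg 4: left by d12 = 1/3 → (49/3, -68/3)
  seg 5: down by d2 = 6 → (49/3, -86/3)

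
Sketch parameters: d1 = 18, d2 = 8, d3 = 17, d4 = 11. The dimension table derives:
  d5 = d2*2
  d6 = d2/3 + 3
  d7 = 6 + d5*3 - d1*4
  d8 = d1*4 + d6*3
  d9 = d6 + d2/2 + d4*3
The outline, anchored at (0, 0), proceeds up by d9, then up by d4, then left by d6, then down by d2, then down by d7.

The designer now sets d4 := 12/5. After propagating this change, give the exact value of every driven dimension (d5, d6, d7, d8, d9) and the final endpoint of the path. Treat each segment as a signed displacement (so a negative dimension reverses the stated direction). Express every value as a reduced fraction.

d5 = 16
d6 = 17/3
d7 = -18
d8 = 89
d9 = 253/15
endpoint = (-17/3, 439/15)

Apply edit: d4 := 12/5
  d5 = d2*2 = 16
  d6 = d2/3 + 3 = 17/3
  d7 = 6 + d5*3 - d1*4 = -18
  d8 = d1*4 + d6*3 = 89
  d9 = d6 + d2/2 + d4*3 = 253/15
Walk from origin (0, 0):
  seg 1: up by d9 = 253/15 → (0, 253/15)
  seg 2: up by d4 = 12/5 → (0, 289/15)
  seg 3: left by d6 = 17/3 → (-17/3, 289/15)
  seg 4: down by d2 = 8 → (-17/3, 169/15)
  seg 5: down by d7 = -18 → (-17/3, 439/15)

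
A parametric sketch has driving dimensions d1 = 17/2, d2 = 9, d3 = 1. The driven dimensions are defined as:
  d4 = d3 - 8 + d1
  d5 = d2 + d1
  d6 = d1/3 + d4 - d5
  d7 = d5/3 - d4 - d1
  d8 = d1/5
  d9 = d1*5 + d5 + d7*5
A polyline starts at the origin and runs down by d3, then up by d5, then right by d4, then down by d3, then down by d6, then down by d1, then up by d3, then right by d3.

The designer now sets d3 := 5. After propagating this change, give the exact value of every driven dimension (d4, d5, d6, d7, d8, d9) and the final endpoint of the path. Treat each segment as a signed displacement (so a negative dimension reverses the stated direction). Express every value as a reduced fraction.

Apply edit: d3 := 5
  d4 = d3 - 8 + d1 = 11/2
  d5 = d2 + d1 = 35/2
  d6 = d1/3 + d4 - d5 = -55/6
  d7 = d5/3 - d4 - d1 = -49/6
  d8 = d1/5 = 17/10
  d9 = d1*5 + d5 + d7*5 = 115/6
Walk from origin (0, 0):
  seg 1: down by d3 = 5 → (0, -5)
  seg 2: up by d5 = 35/2 → (0, 25/2)
  seg 3: right by d4 = 11/2 → (11/2, 25/2)
  seg 4: down by d3 = 5 → (11/2, 15/2)
  seg 5: down by d6 = -55/6 → (11/2, 50/3)
  seg 6: down by d1 = 17/2 → (11/2, 49/6)
  seg 7: up by d3 = 5 → (11/2, 79/6)
  seg 8: right by d3 = 5 → (21/2, 79/6)

d4 = 11/2
d5 = 35/2
d6 = -55/6
d7 = -49/6
d8 = 17/10
d9 = 115/6
endpoint = (21/2, 79/6)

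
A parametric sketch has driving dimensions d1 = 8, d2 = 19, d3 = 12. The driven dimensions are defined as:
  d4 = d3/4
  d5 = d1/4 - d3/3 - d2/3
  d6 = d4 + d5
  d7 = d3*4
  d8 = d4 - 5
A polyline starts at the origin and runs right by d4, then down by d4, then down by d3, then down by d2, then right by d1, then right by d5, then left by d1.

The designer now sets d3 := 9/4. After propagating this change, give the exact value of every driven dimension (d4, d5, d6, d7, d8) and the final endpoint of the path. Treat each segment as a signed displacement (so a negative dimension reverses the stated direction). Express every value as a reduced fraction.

Apply edit: d3 := 9/4
  d4 = d3/4 = 9/16
  d5 = d1/4 - d3/3 - d2/3 = -61/12
  d6 = d4 + d5 = -217/48
  d7 = d3*4 = 9
  d8 = d4 - 5 = -71/16
Walk from origin (0, 0):
  seg 1: right by d4 = 9/16 → (9/16, 0)
  seg 2: down by d4 = 9/16 → (9/16, -9/16)
  seg 3: down by d3 = 9/4 → (9/16, -45/16)
  seg 4: down by d2 = 19 → (9/16, -349/16)
  seg 5: right by d1 = 8 → (137/16, -349/16)
  seg 6: right by d5 = -61/12 → (167/48, -349/16)
  seg 7: left by d1 = 8 → (-217/48, -349/16)

d4 = 9/16
d5 = -61/12
d6 = -217/48
d7 = 9
d8 = -71/16
endpoint = (-217/48, -349/16)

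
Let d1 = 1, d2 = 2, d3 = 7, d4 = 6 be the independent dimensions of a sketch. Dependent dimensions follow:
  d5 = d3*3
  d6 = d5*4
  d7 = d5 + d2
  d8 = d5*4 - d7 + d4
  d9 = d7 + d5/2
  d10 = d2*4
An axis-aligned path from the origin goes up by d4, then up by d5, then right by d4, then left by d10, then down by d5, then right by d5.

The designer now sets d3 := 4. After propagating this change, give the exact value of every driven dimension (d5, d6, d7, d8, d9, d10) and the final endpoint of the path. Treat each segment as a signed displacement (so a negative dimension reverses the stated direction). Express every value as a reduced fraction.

Apply edit: d3 := 4
  d5 = d3*3 = 12
  d6 = d5*4 = 48
  d7 = d5 + d2 = 14
  d8 = d5*4 - d7 + d4 = 40
  d9 = d7 + d5/2 = 20
  d10 = d2*4 = 8
Walk from origin (0, 0):
  seg 1: up by d4 = 6 → (0, 6)
  seg 2: up by d5 = 12 → (0, 18)
  seg 3: right by d4 = 6 → (6, 18)
  seg 4: left by d10 = 8 → (-2, 18)
  seg 5: down by d5 = 12 → (-2, 6)
  seg 6: right by d5 = 12 → (10, 6)

d5 = 12
d6 = 48
d7 = 14
d8 = 40
d9 = 20
d10 = 8
endpoint = (10, 6)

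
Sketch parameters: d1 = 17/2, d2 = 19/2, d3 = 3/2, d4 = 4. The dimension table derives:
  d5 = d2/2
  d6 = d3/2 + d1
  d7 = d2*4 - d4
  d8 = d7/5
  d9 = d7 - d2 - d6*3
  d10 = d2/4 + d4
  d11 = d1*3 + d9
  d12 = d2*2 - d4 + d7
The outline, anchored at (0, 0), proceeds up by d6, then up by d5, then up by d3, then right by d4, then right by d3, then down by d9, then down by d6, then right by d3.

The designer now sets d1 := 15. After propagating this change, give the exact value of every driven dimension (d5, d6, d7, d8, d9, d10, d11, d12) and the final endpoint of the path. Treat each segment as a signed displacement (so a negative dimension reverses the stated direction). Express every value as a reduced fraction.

d5 = 19/4
d6 = 63/4
d7 = 34
d8 = 34/5
d9 = -91/4
d10 = 51/8
d11 = 89/4
d12 = 49
endpoint = (7, 29)

Apply edit: d1 := 15
  d5 = d2/2 = 19/4
  d6 = d3/2 + d1 = 63/4
  d7 = d2*4 - d4 = 34
  d8 = d7/5 = 34/5
  d9 = d7 - d2 - d6*3 = -91/4
  d10 = d2/4 + d4 = 51/8
  d11 = d1*3 + d9 = 89/4
  d12 = d2*2 - d4 + d7 = 49
Walk from origin (0, 0):
  seg 1: up by d6 = 63/4 → (0, 63/4)
  seg 2: up by d5 = 19/4 → (0, 41/2)
  seg 3: up by d3 = 3/2 → (0, 22)
  seg 4: right by d4 = 4 → (4, 22)
  seg 5: right by d3 = 3/2 → (11/2, 22)
  seg 6: down by d9 = -91/4 → (11/2, 179/4)
  seg 7: down by d6 = 63/4 → (11/2, 29)
  seg 8: right by d3 = 3/2 → (7, 29)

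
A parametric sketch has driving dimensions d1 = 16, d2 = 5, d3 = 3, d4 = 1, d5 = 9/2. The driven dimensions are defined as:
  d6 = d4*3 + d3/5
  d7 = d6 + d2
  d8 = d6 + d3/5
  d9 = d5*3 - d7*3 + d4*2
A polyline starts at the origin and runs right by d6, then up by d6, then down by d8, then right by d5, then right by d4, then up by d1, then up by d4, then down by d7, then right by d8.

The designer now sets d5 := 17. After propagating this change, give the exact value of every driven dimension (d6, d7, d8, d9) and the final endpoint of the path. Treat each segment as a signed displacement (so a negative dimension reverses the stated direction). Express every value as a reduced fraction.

d6 = 18/5
d7 = 43/5
d8 = 21/5
d9 = 136/5
endpoint = (129/5, 39/5)

Apply edit: d5 := 17
  d6 = d4*3 + d3/5 = 18/5
  d7 = d6 + d2 = 43/5
  d8 = d6 + d3/5 = 21/5
  d9 = d5*3 - d7*3 + d4*2 = 136/5
Walk from origin (0, 0):
  seg 1: right by d6 = 18/5 → (18/5, 0)
  seg 2: up by d6 = 18/5 → (18/5, 18/5)
  seg 3: down by d8 = 21/5 → (18/5, -3/5)
  seg 4: right by d5 = 17 → (103/5, -3/5)
  seg 5: right by d4 = 1 → (108/5, -3/5)
  seg 6: up by d1 = 16 → (108/5, 77/5)
  seg 7: up by d4 = 1 → (108/5, 82/5)
  seg 8: down by d7 = 43/5 → (108/5, 39/5)
  seg 9: right by d8 = 21/5 → (129/5, 39/5)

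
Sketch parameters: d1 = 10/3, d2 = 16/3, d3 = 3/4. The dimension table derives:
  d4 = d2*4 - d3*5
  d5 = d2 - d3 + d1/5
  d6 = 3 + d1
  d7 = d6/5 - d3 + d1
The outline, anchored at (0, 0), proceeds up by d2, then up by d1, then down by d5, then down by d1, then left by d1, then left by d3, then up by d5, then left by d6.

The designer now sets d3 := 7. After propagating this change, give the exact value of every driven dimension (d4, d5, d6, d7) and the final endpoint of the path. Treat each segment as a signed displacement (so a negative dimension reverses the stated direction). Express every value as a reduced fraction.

Apply edit: d3 := 7
  d4 = d2*4 - d3*5 = -41/3
  d5 = d2 - d3 + d1/5 = -1
  d6 = 3 + d1 = 19/3
  d7 = d6/5 - d3 + d1 = -12/5
Walk from origin (0, 0):
  seg 1: up by d2 = 16/3 → (0, 16/3)
  seg 2: up by d1 = 10/3 → (0, 26/3)
  seg 3: down by d5 = -1 → (0, 29/3)
  seg 4: down by d1 = 10/3 → (0, 19/3)
  seg 5: left by d1 = 10/3 → (-10/3, 19/3)
  seg 6: left by d3 = 7 → (-31/3, 19/3)
  seg 7: up by d5 = -1 → (-31/3, 16/3)
  seg 8: left by d6 = 19/3 → (-50/3, 16/3)

d4 = -41/3
d5 = -1
d6 = 19/3
d7 = -12/5
endpoint = (-50/3, 16/3)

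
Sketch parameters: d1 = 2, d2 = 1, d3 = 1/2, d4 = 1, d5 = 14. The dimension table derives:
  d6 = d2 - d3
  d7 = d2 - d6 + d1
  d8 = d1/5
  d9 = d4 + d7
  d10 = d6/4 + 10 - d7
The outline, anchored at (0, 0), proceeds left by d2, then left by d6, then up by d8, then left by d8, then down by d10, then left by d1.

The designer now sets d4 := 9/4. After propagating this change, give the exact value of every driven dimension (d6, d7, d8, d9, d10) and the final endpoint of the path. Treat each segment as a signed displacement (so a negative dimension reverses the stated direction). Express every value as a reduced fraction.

d6 = 1/2
d7 = 5/2
d8 = 2/5
d9 = 19/4
d10 = 61/8
endpoint = (-39/10, -289/40)

Apply edit: d4 := 9/4
  d6 = d2 - d3 = 1/2
  d7 = d2 - d6 + d1 = 5/2
  d8 = d1/5 = 2/5
  d9 = d4 + d7 = 19/4
  d10 = d6/4 + 10 - d7 = 61/8
Walk from origin (0, 0):
  seg 1: left by d2 = 1 → (-1, 0)
  seg 2: left by d6 = 1/2 → (-3/2, 0)
  seg 3: up by d8 = 2/5 → (-3/2, 2/5)
  seg 4: left by d8 = 2/5 → (-19/10, 2/5)
  seg 5: down by d10 = 61/8 → (-19/10, -289/40)
  seg 6: left by d1 = 2 → (-39/10, -289/40)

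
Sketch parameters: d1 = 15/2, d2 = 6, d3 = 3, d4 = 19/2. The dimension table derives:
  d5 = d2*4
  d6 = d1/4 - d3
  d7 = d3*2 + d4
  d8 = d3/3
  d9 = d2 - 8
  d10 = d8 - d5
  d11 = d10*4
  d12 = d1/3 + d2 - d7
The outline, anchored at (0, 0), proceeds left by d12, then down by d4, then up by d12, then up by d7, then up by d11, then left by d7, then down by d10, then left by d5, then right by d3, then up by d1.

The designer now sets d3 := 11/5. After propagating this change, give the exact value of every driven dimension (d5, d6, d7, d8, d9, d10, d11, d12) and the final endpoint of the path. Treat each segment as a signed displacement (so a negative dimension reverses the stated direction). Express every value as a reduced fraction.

Apply edit: d3 := 11/5
  d5 = d2*4 = 24
  d6 = d1/4 - d3 = -13/40
  d7 = d3*2 + d4 = 139/10
  d8 = d3/3 = 11/15
  d9 = d2 - 8 = -2
  d10 = d8 - d5 = -349/15
  d11 = d10*4 = -1396/15
  d12 = d1/3 + d2 - d7 = -27/5
Walk from origin (0, 0):
  seg 1: left by d12 = -27/5 → (27/5, 0)
  seg 2: down by d4 = 19/2 → (27/5, -19/2)
  seg 3: up by d12 = -27/5 → (27/5, -149/10)
  seg 4: up by d7 = 139/10 → (27/5, -1)
  seg 5: up by d11 = -1396/15 → (27/5, -1411/15)
  seg 6: left by d7 = 139/10 → (-17/2, -1411/15)
  seg 7: down by d10 = -349/15 → (-17/2, -354/5)
  seg 8: left by d5 = 24 → (-65/2, -354/5)
  seg 9: right by d3 = 11/5 → (-303/10, -354/5)
  seg 10: up by d1 = 15/2 → (-303/10, -633/10)

d5 = 24
d6 = -13/40
d7 = 139/10
d8 = 11/15
d9 = -2
d10 = -349/15
d11 = -1396/15
d12 = -27/5
endpoint = (-303/10, -633/10)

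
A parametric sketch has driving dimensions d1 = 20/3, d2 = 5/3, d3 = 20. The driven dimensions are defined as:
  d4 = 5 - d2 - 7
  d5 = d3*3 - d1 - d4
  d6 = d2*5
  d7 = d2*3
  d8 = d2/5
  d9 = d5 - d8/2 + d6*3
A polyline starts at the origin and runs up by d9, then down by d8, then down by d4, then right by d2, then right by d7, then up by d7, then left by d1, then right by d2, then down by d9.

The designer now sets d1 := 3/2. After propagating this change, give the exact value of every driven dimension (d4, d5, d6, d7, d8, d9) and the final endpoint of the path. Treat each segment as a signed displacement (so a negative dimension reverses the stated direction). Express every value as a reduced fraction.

d4 = -11/3
d5 = 373/6
d6 = 25/3
d7 = 5
d8 = 1/3
d9 = 87
endpoint = (41/6, 25/3)

Apply edit: d1 := 3/2
  d4 = 5 - d2 - 7 = -11/3
  d5 = d3*3 - d1 - d4 = 373/6
  d6 = d2*5 = 25/3
  d7 = d2*3 = 5
  d8 = d2/5 = 1/3
  d9 = d5 - d8/2 + d6*3 = 87
Walk from origin (0, 0):
  seg 1: up by d9 = 87 → (0, 87)
  seg 2: down by d8 = 1/3 → (0, 260/3)
  seg 3: down by d4 = -11/3 → (0, 271/3)
  seg 4: right by d2 = 5/3 → (5/3, 271/3)
  seg 5: right by d7 = 5 → (20/3, 271/3)
  seg 6: up by d7 = 5 → (20/3, 286/3)
  seg 7: left by d1 = 3/2 → (31/6, 286/3)
  seg 8: right by d2 = 5/3 → (41/6, 286/3)
  seg 9: down by d9 = 87 → (41/6, 25/3)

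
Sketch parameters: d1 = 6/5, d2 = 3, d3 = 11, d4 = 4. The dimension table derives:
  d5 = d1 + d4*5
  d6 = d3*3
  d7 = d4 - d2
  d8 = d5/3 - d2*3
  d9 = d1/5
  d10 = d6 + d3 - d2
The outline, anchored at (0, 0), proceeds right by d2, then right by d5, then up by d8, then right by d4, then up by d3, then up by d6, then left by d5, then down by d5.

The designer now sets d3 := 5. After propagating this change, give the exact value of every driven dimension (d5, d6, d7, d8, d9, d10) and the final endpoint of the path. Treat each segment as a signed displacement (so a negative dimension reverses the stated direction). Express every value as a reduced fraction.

d5 = 106/5
d6 = 15
d7 = 1
d8 = -29/15
d9 = 6/25
d10 = 17
endpoint = (7, -47/15)

Apply edit: d3 := 5
  d5 = d1 + d4*5 = 106/5
  d6 = d3*3 = 15
  d7 = d4 - d2 = 1
  d8 = d5/3 - d2*3 = -29/15
  d9 = d1/5 = 6/25
  d10 = d6 + d3 - d2 = 17
Walk from origin (0, 0):
  seg 1: right by d2 = 3 → (3, 0)
  seg 2: right by d5 = 106/5 → (121/5, 0)
  seg 3: up by d8 = -29/15 → (121/5, -29/15)
  seg 4: right by d4 = 4 → (141/5, -29/15)
  seg 5: up by d3 = 5 → (141/5, 46/15)
  seg 6: up by d6 = 15 → (141/5, 271/15)
  seg 7: left by d5 = 106/5 → (7, 271/15)
  seg 8: down by d5 = 106/5 → (7, -47/15)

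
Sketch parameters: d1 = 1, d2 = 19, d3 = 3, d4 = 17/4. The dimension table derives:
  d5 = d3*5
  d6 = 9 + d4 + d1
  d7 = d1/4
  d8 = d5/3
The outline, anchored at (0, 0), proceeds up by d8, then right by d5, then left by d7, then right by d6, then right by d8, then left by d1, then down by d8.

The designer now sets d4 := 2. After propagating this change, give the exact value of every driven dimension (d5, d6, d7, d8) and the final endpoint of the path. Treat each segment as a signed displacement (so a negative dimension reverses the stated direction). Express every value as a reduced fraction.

d5 = 15
d6 = 12
d7 = 1/4
d8 = 5
endpoint = (123/4, 0)

Apply edit: d4 := 2
  d5 = d3*5 = 15
  d6 = 9 + d4 + d1 = 12
  d7 = d1/4 = 1/4
  d8 = d5/3 = 5
Walk from origin (0, 0):
  seg 1: up by d8 = 5 → (0, 5)
  seg 2: right by d5 = 15 → (15, 5)
  seg 3: left by d7 = 1/4 → (59/4, 5)
  seg 4: right by d6 = 12 → (107/4, 5)
  seg 5: right by d8 = 5 → (127/4, 5)
  seg 6: left by d1 = 1 → (123/4, 5)
  seg 7: down by d8 = 5 → (123/4, 0)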